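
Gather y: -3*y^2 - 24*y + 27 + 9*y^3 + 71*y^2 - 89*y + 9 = 9*y^3 + 68*y^2 - 113*y + 36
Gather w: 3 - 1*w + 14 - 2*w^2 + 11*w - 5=-2*w^2 + 10*w + 12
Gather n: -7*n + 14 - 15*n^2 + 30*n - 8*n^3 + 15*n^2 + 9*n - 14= -8*n^3 + 32*n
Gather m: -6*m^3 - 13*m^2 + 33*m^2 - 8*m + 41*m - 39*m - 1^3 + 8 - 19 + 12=-6*m^3 + 20*m^2 - 6*m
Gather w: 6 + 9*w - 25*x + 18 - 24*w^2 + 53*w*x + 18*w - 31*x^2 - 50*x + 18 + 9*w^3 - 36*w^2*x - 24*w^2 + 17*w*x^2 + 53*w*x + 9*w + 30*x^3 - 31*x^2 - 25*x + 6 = 9*w^3 + w^2*(-36*x - 48) + w*(17*x^2 + 106*x + 36) + 30*x^3 - 62*x^2 - 100*x + 48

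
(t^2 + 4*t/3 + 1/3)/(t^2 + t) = (t + 1/3)/t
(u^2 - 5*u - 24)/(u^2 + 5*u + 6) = (u - 8)/(u + 2)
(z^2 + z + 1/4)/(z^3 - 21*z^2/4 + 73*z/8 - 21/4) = 2*(4*z^2 + 4*z + 1)/(8*z^3 - 42*z^2 + 73*z - 42)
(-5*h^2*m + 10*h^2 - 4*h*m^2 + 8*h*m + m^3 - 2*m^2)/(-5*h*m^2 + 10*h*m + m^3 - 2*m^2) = (h + m)/m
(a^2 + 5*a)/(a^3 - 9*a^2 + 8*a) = (a + 5)/(a^2 - 9*a + 8)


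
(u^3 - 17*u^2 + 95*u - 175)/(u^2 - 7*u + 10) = (u^2 - 12*u + 35)/(u - 2)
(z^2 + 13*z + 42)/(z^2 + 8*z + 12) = (z + 7)/(z + 2)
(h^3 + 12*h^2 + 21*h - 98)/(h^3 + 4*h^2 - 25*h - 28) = (h^2 + 5*h - 14)/(h^2 - 3*h - 4)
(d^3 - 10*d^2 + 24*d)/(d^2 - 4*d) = d - 6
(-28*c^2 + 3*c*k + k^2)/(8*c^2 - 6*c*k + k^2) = (-7*c - k)/(2*c - k)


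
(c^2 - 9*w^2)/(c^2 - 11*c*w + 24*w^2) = (-c - 3*w)/(-c + 8*w)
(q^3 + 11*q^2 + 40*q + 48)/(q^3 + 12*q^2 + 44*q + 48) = (q^2 + 7*q + 12)/(q^2 + 8*q + 12)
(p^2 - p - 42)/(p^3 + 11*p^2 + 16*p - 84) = (p - 7)/(p^2 + 5*p - 14)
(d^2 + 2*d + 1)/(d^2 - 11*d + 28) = (d^2 + 2*d + 1)/(d^2 - 11*d + 28)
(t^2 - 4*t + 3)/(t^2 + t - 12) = (t - 1)/(t + 4)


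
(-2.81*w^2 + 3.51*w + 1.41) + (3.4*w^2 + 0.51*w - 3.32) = 0.59*w^2 + 4.02*w - 1.91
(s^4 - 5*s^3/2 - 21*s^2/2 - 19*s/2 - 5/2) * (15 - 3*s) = -3*s^5 + 45*s^4/2 - 6*s^3 - 129*s^2 - 135*s - 75/2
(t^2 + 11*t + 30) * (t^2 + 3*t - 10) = t^4 + 14*t^3 + 53*t^2 - 20*t - 300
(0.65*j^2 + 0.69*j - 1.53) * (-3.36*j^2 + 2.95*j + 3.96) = -2.184*j^4 - 0.400899999999999*j^3 + 9.7503*j^2 - 1.7811*j - 6.0588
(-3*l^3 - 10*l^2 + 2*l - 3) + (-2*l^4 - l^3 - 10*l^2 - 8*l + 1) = -2*l^4 - 4*l^3 - 20*l^2 - 6*l - 2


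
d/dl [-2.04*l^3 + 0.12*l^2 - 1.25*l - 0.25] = -6.12*l^2 + 0.24*l - 1.25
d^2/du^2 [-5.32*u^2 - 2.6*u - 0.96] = -10.6400000000000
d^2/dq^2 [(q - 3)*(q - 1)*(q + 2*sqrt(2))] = 6*q - 8 + 4*sqrt(2)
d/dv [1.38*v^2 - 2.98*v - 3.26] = 2.76*v - 2.98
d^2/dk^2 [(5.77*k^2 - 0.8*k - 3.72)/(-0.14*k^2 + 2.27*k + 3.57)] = (-2.22044604925031e-16*k^4 - 3.636052*k^3 - 16.865604*k^2 - 4.69425600000003*k - 117.986298)/(0.002744*k^6 - 0.133476*k^5 + 1.954302*k^4 - 4.889807*k^3 - 49.834701*k^2 - 86.792769*k - 45.499293)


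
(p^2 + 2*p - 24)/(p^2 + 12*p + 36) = (p - 4)/(p + 6)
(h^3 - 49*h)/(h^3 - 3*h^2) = (h^2 - 49)/(h*(h - 3))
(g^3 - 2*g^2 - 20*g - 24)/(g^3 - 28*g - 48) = (g + 2)/(g + 4)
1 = 1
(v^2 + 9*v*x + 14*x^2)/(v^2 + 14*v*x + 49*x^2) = (v + 2*x)/(v + 7*x)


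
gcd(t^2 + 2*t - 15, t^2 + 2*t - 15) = t^2 + 2*t - 15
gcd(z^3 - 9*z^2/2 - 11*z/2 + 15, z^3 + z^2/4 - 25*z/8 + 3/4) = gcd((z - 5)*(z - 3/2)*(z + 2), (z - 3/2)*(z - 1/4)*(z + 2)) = z^2 + z/2 - 3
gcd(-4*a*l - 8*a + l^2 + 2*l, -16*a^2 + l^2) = 4*a - l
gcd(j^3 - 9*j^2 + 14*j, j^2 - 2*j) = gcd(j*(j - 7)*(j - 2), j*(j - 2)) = j^2 - 2*j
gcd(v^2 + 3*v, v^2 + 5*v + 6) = v + 3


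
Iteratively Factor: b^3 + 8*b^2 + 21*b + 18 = (b + 3)*(b^2 + 5*b + 6) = (b + 2)*(b + 3)*(b + 3)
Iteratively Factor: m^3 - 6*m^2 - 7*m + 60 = (m + 3)*(m^2 - 9*m + 20) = (m - 5)*(m + 3)*(m - 4)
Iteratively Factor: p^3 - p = (p - 1)*(p^2 + p) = (p - 1)*(p + 1)*(p)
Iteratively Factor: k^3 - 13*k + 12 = (k - 1)*(k^2 + k - 12) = (k - 3)*(k - 1)*(k + 4)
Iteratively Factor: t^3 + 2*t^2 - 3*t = (t + 3)*(t^2 - t) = t*(t + 3)*(t - 1)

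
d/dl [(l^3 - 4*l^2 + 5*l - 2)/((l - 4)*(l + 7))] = (l^4 + 6*l^3 - 101*l^2 + 228*l - 134)/(l^4 + 6*l^3 - 47*l^2 - 168*l + 784)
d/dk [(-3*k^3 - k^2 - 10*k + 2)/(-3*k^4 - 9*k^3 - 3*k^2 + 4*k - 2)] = (-9*k^6 - 6*k^5 - 90*k^4 - 180*k^3 + 38*k^2 + 16*k + 12)/(9*k^8 + 54*k^7 + 99*k^6 + 30*k^5 - 51*k^4 + 12*k^3 + 28*k^2 - 16*k + 4)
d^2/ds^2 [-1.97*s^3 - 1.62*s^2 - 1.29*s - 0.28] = -11.82*s - 3.24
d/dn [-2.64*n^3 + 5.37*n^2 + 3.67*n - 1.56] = -7.92*n^2 + 10.74*n + 3.67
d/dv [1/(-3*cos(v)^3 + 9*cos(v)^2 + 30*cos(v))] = (-sin(v) + 10*sin(v)/(3*cos(v)^2) + 2*tan(v))/(sin(v)^2 + 3*cos(v) + 9)^2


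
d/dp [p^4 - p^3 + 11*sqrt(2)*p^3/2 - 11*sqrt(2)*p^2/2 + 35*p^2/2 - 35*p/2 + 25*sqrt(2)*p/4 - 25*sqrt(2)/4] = 4*p^3 - 3*p^2 + 33*sqrt(2)*p^2/2 - 11*sqrt(2)*p + 35*p - 35/2 + 25*sqrt(2)/4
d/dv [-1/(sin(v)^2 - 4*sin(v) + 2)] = 2*(sin(v) - 2)*cos(v)/(sin(v)^2 - 4*sin(v) + 2)^2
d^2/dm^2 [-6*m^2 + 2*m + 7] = -12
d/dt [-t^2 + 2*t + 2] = 2 - 2*t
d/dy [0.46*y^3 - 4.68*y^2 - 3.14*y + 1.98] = 1.38*y^2 - 9.36*y - 3.14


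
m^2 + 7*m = m*(m + 7)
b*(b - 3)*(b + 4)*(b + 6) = b^4 + 7*b^3 - 6*b^2 - 72*b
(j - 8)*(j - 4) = j^2 - 12*j + 32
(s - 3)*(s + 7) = s^2 + 4*s - 21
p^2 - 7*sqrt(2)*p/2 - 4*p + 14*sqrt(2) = (p - 4)*(p - 7*sqrt(2)/2)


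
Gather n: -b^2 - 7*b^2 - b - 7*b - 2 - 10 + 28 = -8*b^2 - 8*b + 16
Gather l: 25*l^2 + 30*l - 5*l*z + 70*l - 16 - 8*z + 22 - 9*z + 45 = 25*l^2 + l*(100 - 5*z) - 17*z + 51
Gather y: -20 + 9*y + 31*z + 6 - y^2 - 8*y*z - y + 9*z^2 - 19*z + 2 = -y^2 + y*(8 - 8*z) + 9*z^2 + 12*z - 12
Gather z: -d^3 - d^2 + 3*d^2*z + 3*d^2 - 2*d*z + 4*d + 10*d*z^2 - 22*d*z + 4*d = -d^3 + 2*d^2 + 10*d*z^2 + 8*d + z*(3*d^2 - 24*d)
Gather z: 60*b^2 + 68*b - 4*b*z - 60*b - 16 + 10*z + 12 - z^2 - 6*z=60*b^2 + 8*b - z^2 + z*(4 - 4*b) - 4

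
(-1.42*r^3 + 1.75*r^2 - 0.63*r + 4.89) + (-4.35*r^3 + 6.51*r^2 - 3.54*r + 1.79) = -5.77*r^3 + 8.26*r^2 - 4.17*r + 6.68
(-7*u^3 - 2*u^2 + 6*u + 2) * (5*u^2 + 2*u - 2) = -35*u^5 - 24*u^4 + 40*u^3 + 26*u^2 - 8*u - 4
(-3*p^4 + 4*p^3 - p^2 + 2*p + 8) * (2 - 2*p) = 6*p^5 - 14*p^4 + 10*p^3 - 6*p^2 - 12*p + 16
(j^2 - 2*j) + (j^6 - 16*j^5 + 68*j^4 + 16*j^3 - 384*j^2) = j^6 - 16*j^5 + 68*j^4 + 16*j^3 - 383*j^2 - 2*j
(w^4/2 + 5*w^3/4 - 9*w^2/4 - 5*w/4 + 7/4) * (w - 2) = w^5/2 + w^4/4 - 19*w^3/4 + 13*w^2/4 + 17*w/4 - 7/2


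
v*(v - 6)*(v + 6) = v^3 - 36*v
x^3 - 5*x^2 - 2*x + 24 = (x - 4)*(x - 3)*(x + 2)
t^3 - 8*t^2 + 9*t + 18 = (t - 6)*(t - 3)*(t + 1)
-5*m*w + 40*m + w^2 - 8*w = (-5*m + w)*(w - 8)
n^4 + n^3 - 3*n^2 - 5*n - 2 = (n - 2)*(n + 1)^3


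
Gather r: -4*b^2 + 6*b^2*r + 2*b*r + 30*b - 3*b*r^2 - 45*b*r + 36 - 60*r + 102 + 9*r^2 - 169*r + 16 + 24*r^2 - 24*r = -4*b^2 + 30*b + r^2*(33 - 3*b) + r*(6*b^2 - 43*b - 253) + 154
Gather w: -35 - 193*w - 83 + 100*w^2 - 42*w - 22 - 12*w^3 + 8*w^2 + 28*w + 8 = -12*w^3 + 108*w^2 - 207*w - 132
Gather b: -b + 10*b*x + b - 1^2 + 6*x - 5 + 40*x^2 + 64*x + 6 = 10*b*x + 40*x^2 + 70*x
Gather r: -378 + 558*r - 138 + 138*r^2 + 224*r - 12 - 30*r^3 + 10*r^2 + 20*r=-30*r^3 + 148*r^2 + 802*r - 528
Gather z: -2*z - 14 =-2*z - 14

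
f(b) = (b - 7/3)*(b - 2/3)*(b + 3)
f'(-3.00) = 19.56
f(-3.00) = 0.00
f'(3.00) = 19.56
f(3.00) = 9.33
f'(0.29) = -7.19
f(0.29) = 2.53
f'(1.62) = 0.43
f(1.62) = -3.14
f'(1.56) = -0.14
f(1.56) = -3.15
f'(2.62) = 13.15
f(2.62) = 3.15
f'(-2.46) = 10.71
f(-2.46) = 8.09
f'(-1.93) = 3.73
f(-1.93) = 11.85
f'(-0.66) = -6.14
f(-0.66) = 9.29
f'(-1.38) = -1.73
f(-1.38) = 12.31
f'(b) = (b - 7/3)*(b - 2/3) + (b - 7/3)*(b + 3) + (b - 2/3)*(b + 3)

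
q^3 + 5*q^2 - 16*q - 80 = (q - 4)*(q + 4)*(q + 5)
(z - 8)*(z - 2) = z^2 - 10*z + 16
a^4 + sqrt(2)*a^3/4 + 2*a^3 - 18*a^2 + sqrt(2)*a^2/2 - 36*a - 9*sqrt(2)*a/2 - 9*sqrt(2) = (a - 3*sqrt(2))*(a + 3*sqrt(2))*(sqrt(2)*a/2 + sqrt(2))*(sqrt(2)*a + 1/2)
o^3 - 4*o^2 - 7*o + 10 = (o - 5)*(o - 1)*(o + 2)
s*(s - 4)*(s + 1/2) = s^3 - 7*s^2/2 - 2*s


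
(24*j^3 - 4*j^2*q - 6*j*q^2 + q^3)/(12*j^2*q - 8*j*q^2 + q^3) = (2*j + q)/q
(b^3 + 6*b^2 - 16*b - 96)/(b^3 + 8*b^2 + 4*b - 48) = (b - 4)/(b - 2)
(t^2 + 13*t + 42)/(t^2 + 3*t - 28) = (t + 6)/(t - 4)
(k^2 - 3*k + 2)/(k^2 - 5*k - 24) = (-k^2 + 3*k - 2)/(-k^2 + 5*k + 24)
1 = 1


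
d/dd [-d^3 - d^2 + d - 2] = -3*d^2 - 2*d + 1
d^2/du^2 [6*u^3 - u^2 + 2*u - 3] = 36*u - 2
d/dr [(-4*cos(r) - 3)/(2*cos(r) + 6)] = 9*sin(r)/(2*(cos(r) + 3)^2)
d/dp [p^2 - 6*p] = 2*p - 6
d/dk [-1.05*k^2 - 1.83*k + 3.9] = -2.1*k - 1.83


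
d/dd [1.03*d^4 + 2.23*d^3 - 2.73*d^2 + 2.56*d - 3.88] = 4.12*d^3 + 6.69*d^2 - 5.46*d + 2.56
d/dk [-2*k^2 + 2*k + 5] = 2 - 4*k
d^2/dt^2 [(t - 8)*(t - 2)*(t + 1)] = 6*t - 18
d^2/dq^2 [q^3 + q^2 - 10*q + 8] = 6*q + 2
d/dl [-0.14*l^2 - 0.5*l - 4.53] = -0.28*l - 0.5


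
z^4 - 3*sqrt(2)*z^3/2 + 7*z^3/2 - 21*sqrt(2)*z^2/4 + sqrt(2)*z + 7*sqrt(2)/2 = (z + 7/2)*(z - sqrt(2))^2*(z + sqrt(2)/2)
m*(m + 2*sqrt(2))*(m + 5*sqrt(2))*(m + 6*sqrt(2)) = m^4 + 13*sqrt(2)*m^3 + 104*m^2 + 120*sqrt(2)*m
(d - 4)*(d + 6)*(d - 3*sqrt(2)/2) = d^3 - 3*sqrt(2)*d^2/2 + 2*d^2 - 24*d - 3*sqrt(2)*d + 36*sqrt(2)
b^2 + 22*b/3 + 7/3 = (b + 1/3)*(b + 7)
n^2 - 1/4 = (n - 1/2)*(n + 1/2)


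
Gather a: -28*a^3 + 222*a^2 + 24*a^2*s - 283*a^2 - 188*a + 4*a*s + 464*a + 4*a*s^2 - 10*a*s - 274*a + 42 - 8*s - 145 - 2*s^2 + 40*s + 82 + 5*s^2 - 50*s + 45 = -28*a^3 + a^2*(24*s - 61) + a*(4*s^2 - 6*s + 2) + 3*s^2 - 18*s + 24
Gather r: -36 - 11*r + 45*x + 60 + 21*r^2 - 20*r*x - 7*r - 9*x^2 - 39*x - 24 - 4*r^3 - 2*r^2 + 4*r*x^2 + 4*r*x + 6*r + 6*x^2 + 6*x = -4*r^3 + 19*r^2 + r*(4*x^2 - 16*x - 12) - 3*x^2 + 12*x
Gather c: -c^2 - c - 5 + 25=-c^2 - c + 20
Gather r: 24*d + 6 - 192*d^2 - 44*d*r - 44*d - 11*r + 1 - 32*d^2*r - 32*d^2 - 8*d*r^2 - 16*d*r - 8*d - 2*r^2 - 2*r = -224*d^2 - 28*d + r^2*(-8*d - 2) + r*(-32*d^2 - 60*d - 13) + 7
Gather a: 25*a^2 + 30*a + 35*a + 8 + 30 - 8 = 25*a^2 + 65*a + 30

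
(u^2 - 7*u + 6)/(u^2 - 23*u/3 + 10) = 3*(u - 1)/(3*u - 5)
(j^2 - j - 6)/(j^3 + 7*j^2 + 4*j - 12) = (j - 3)/(j^2 + 5*j - 6)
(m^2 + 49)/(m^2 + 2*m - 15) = (m^2 + 49)/(m^2 + 2*m - 15)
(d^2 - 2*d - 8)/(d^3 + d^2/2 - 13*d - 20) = 2/(2*d + 5)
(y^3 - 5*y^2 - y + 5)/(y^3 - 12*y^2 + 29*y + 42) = (y^2 - 6*y + 5)/(y^2 - 13*y + 42)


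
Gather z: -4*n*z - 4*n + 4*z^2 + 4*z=-4*n + 4*z^2 + z*(4 - 4*n)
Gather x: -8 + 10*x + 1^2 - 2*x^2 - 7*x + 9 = -2*x^2 + 3*x + 2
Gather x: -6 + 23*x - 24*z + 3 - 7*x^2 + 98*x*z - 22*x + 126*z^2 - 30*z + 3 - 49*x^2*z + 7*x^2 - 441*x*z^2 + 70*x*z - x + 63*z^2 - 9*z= -49*x^2*z + x*(-441*z^2 + 168*z) + 189*z^2 - 63*z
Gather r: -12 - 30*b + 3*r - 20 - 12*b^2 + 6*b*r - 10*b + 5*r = -12*b^2 - 40*b + r*(6*b + 8) - 32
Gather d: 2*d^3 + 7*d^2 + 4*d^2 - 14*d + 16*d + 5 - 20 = 2*d^3 + 11*d^2 + 2*d - 15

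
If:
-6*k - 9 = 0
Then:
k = -3/2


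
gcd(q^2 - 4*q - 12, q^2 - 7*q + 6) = q - 6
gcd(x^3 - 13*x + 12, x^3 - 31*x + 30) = x - 1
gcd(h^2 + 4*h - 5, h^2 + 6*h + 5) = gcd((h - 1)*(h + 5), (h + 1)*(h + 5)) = h + 5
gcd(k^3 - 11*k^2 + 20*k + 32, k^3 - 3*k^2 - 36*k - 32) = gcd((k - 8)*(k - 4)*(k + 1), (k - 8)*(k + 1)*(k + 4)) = k^2 - 7*k - 8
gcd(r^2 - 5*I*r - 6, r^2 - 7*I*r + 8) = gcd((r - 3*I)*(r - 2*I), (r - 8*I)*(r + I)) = 1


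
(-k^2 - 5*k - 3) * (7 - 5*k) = 5*k^3 + 18*k^2 - 20*k - 21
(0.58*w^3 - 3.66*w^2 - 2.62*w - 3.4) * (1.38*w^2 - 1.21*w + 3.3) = 0.8004*w^5 - 5.7526*w^4 + 2.727*w^3 - 13.5998*w^2 - 4.532*w - 11.22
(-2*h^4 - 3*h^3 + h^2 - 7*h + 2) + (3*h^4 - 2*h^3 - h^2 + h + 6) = h^4 - 5*h^3 - 6*h + 8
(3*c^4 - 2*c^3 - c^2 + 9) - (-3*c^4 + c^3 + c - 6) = 6*c^4 - 3*c^3 - c^2 - c + 15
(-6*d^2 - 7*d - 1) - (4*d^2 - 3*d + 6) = -10*d^2 - 4*d - 7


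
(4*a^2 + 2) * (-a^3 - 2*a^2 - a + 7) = -4*a^5 - 8*a^4 - 6*a^3 + 24*a^2 - 2*a + 14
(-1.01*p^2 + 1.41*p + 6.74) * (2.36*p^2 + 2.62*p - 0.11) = -2.3836*p^4 + 0.681399999999999*p^3 + 19.7117*p^2 + 17.5037*p - 0.7414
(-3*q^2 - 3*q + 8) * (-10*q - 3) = 30*q^3 + 39*q^2 - 71*q - 24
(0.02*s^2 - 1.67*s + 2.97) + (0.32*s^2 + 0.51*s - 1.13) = 0.34*s^2 - 1.16*s + 1.84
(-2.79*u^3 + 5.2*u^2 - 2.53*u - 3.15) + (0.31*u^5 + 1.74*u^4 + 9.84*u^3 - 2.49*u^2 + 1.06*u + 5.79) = 0.31*u^5 + 1.74*u^4 + 7.05*u^3 + 2.71*u^2 - 1.47*u + 2.64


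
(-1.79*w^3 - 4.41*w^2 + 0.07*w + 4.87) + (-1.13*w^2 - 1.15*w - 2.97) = -1.79*w^3 - 5.54*w^2 - 1.08*w + 1.9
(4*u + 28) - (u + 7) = 3*u + 21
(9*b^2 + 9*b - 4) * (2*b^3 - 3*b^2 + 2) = 18*b^5 - 9*b^4 - 35*b^3 + 30*b^2 + 18*b - 8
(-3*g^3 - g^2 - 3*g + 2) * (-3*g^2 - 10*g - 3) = 9*g^5 + 33*g^4 + 28*g^3 + 27*g^2 - 11*g - 6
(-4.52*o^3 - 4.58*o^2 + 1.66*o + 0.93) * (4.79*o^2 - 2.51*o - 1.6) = -21.6508*o^5 - 10.593*o^4 + 26.6792*o^3 + 7.6161*o^2 - 4.9903*o - 1.488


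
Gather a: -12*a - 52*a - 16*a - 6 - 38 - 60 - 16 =-80*a - 120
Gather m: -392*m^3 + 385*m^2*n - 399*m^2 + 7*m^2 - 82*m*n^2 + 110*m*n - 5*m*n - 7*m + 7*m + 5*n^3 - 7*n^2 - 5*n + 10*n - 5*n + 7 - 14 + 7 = -392*m^3 + m^2*(385*n - 392) + m*(-82*n^2 + 105*n) + 5*n^3 - 7*n^2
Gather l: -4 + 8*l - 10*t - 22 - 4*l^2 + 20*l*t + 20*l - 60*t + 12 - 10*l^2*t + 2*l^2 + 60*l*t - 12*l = l^2*(-10*t - 2) + l*(80*t + 16) - 70*t - 14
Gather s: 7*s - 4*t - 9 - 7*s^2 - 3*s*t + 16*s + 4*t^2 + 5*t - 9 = -7*s^2 + s*(23 - 3*t) + 4*t^2 + t - 18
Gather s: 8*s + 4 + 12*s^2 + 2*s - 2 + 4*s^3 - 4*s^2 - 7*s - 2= 4*s^3 + 8*s^2 + 3*s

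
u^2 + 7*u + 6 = (u + 1)*(u + 6)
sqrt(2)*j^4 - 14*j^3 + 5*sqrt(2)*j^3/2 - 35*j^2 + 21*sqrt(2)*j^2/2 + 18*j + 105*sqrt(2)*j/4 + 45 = (j + 5/2)*(j - 6*sqrt(2))*(j - 3*sqrt(2)/2)*(sqrt(2)*j + 1)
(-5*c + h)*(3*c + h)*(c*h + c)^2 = -15*c^4*h^2 - 30*c^4*h - 15*c^4 - 2*c^3*h^3 - 4*c^3*h^2 - 2*c^3*h + c^2*h^4 + 2*c^2*h^3 + c^2*h^2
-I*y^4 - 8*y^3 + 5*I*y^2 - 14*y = y*(y - 7*I)*(y - 2*I)*(-I*y + 1)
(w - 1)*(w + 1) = w^2 - 1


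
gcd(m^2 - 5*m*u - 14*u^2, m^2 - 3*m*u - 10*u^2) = m + 2*u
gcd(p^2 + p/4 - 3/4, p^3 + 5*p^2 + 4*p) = p + 1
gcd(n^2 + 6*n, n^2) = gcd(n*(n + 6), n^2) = n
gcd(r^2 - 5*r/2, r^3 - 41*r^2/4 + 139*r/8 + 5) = r - 5/2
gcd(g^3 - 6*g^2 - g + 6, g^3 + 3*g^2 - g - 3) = g^2 - 1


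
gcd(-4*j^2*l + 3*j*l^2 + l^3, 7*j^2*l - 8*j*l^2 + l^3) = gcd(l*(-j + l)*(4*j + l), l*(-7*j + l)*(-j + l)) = j*l - l^2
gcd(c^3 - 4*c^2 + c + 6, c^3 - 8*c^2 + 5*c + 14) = c^2 - c - 2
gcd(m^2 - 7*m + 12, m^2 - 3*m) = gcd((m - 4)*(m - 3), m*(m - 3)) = m - 3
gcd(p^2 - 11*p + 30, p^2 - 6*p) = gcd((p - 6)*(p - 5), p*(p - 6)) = p - 6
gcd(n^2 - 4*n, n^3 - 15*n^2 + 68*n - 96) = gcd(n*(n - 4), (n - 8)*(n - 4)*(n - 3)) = n - 4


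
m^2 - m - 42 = (m - 7)*(m + 6)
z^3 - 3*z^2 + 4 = (z - 2)^2*(z + 1)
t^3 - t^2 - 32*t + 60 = (t - 5)*(t - 2)*(t + 6)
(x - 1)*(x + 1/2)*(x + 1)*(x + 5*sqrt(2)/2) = x^4 + x^3/2 + 5*sqrt(2)*x^3/2 - x^2 + 5*sqrt(2)*x^2/4 - 5*sqrt(2)*x/2 - x/2 - 5*sqrt(2)/4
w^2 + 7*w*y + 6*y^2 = (w + y)*(w + 6*y)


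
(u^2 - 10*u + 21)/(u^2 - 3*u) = (u - 7)/u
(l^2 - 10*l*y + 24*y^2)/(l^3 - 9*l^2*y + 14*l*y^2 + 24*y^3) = 1/(l + y)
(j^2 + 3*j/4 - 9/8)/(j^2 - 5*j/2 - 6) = (j - 3/4)/(j - 4)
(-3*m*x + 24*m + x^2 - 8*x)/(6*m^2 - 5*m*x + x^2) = (x - 8)/(-2*m + x)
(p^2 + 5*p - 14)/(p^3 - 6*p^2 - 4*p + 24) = (p + 7)/(p^2 - 4*p - 12)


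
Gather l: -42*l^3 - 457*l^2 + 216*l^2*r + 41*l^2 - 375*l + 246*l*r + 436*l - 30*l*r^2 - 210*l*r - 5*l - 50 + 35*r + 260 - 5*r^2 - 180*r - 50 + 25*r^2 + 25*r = -42*l^3 + l^2*(216*r - 416) + l*(-30*r^2 + 36*r + 56) + 20*r^2 - 120*r + 160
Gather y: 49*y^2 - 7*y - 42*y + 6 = 49*y^2 - 49*y + 6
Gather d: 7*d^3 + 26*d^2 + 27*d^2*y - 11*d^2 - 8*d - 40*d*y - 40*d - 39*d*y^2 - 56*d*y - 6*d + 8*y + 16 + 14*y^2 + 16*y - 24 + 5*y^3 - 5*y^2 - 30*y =7*d^3 + d^2*(27*y + 15) + d*(-39*y^2 - 96*y - 54) + 5*y^3 + 9*y^2 - 6*y - 8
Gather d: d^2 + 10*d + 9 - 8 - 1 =d^2 + 10*d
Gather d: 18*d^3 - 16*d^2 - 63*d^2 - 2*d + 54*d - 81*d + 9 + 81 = 18*d^3 - 79*d^2 - 29*d + 90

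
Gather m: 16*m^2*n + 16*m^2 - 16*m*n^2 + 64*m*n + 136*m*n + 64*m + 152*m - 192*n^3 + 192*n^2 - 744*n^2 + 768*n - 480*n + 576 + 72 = m^2*(16*n + 16) + m*(-16*n^2 + 200*n + 216) - 192*n^3 - 552*n^2 + 288*n + 648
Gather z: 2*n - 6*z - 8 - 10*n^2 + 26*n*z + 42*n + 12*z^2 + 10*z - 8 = -10*n^2 + 44*n + 12*z^2 + z*(26*n + 4) - 16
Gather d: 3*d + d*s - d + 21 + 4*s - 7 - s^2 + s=d*(s + 2) - s^2 + 5*s + 14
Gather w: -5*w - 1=-5*w - 1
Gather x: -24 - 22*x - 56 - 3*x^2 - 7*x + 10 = -3*x^2 - 29*x - 70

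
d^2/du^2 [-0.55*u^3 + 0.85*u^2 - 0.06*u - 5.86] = 1.7 - 3.3*u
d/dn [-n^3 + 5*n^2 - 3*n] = -3*n^2 + 10*n - 3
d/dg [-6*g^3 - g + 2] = -18*g^2 - 1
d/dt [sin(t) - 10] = cos(t)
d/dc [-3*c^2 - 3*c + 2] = -6*c - 3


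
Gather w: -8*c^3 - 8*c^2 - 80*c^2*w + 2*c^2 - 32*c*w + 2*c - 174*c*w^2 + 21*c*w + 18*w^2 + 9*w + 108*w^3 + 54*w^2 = -8*c^3 - 6*c^2 + 2*c + 108*w^3 + w^2*(72 - 174*c) + w*(-80*c^2 - 11*c + 9)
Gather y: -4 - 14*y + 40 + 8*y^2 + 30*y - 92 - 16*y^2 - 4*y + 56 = -8*y^2 + 12*y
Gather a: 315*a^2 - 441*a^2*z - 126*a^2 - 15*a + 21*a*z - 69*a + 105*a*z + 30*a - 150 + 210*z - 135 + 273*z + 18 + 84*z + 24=a^2*(189 - 441*z) + a*(126*z - 54) + 567*z - 243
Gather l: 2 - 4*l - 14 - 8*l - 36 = -12*l - 48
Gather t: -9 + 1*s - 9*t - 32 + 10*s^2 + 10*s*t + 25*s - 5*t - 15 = 10*s^2 + 26*s + t*(10*s - 14) - 56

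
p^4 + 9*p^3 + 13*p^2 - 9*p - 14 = (p - 1)*(p + 1)*(p + 2)*(p + 7)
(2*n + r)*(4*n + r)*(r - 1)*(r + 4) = 8*n^2*r^2 + 24*n^2*r - 32*n^2 + 6*n*r^3 + 18*n*r^2 - 24*n*r + r^4 + 3*r^3 - 4*r^2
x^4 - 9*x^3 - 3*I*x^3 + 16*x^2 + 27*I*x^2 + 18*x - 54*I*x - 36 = (x - 6)*(x - 3)*(x - 2*I)*(x - I)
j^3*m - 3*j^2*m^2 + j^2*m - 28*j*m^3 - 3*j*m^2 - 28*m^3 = (j - 7*m)*(j + 4*m)*(j*m + m)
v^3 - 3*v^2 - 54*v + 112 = (v - 8)*(v - 2)*(v + 7)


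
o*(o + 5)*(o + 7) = o^3 + 12*o^2 + 35*o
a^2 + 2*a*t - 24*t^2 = (a - 4*t)*(a + 6*t)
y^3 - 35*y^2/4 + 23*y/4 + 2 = (y - 8)*(y - 1)*(y + 1/4)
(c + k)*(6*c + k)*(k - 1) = 6*c^2*k - 6*c^2 + 7*c*k^2 - 7*c*k + k^3 - k^2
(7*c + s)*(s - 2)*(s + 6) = 7*c*s^2 + 28*c*s - 84*c + s^3 + 4*s^2 - 12*s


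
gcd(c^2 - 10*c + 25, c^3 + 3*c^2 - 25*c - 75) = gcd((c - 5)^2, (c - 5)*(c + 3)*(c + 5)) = c - 5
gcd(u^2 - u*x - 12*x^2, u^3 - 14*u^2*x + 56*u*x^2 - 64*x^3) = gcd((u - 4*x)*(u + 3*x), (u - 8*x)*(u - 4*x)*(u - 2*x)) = -u + 4*x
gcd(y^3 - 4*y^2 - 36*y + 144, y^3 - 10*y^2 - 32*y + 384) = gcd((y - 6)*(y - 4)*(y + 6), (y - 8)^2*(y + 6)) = y + 6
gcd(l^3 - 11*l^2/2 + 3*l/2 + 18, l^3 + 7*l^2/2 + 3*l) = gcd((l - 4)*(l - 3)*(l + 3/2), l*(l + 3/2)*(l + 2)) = l + 3/2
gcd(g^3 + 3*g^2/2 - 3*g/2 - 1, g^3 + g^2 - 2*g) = g^2 + g - 2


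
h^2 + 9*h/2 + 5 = (h + 2)*(h + 5/2)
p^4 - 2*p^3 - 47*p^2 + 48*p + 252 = (p - 7)*(p - 3)*(p + 2)*(p + 6)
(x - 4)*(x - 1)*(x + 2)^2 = x^4 - x^3 - 12*x^2 - 4*x + 16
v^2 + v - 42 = (v - 6)*(v + 7)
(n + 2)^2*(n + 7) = n^3 + 11*n^2 + 32*n + 28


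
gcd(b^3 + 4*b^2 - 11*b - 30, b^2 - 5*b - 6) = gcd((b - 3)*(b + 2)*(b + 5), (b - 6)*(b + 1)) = 1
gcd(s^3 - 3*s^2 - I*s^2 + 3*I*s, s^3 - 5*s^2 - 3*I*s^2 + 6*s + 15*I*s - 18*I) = s - 3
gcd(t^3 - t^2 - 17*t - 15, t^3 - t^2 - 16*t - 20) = t - 5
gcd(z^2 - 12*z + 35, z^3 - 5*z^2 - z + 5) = z - 5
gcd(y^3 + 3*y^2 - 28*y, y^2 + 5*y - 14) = y + 7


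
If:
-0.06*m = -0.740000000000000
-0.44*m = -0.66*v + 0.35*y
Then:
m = 12.33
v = 0.53030303030303*y + 8.22222222222222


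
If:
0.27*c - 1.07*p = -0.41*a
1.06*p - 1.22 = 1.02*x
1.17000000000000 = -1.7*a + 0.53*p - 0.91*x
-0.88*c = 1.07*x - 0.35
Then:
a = -0.13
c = 1.45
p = 0.32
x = -0.87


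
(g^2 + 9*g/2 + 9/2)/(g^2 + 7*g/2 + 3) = (g + 3)/(g + 2)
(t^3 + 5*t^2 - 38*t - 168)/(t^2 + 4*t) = t + 1 - 42/t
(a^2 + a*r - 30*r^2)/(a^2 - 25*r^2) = (a + 6*r)/(a + 5*r)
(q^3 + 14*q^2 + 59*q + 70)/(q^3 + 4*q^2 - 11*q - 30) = (q + 7)/(q - 3)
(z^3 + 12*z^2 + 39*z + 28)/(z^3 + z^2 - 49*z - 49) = (z + 4)/(z - 7)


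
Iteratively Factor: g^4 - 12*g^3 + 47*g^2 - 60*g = (g - 3)*(g^3 - 9*g^2 + 20*g) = (g - 5)*(g - 3)*(g^2 - 4*g) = g*(g - 5)*(g - 3)*(g - 4)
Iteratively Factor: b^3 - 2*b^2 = (b)*(b^2 - 2*b) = b*(b - 2)*(b)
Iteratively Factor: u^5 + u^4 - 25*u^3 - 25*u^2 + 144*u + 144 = (u - 3)*(u^4 + 4*u^3 - 13*u^2 - 64*u - 48) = (u - 3)*(u + 3)*(u^3 + u^2 - 16*u - 16) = (u - 3)*(u + 1)*(u + 3)*(u^2 - 16) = (u - 3)*(u + 1)*(u + 3)*(u + 4)*(u - 4)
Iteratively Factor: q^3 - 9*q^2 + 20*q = (q - 5)*(q^2 - 4*q) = (q - 5)*(q - 4)*(q)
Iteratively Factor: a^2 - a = (a)*(a - 1)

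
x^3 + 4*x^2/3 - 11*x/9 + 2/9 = (x - 1/3)^2*(x + 2)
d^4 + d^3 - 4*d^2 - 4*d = d*(d - 2)*(d + 1)*(d + 2)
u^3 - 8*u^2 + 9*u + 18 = (u - 6)*(u - 3)*(u + 1)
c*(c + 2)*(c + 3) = c^3 + 5*c^2 + 6*c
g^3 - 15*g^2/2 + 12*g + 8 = (g - 4)^2*(g + 1/2)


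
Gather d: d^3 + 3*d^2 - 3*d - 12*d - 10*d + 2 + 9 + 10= d^3 + 3*d^2 - 25*d + 21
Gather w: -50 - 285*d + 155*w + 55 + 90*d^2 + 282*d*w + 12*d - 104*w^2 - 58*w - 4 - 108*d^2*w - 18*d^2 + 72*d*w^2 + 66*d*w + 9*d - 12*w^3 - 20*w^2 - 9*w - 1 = 72*d^2 - 264*d - 12*w^3 + w^2*(72*d - 124) + w*(-108*d^2 + 348*d + 88)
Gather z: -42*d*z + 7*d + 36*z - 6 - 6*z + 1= 7*d + z*(30 - 42*d) - 5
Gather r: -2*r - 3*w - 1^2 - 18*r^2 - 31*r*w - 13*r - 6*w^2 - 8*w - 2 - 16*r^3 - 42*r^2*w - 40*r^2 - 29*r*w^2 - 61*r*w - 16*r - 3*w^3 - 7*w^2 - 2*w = -16*r^3 + r^2*(-42*w - 58) + r*(-29*w^2 - 92*w - 31) - 3*w^3 - 13*w^2 - 13*w - 3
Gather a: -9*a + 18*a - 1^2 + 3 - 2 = 9*a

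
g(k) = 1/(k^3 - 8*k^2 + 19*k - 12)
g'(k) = (-3*k^2 + 16*k - 19)/(k^3 - 8*k^2 + 19*k - 12)^2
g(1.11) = 1.66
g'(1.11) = -13.67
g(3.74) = -1.90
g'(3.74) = -4.04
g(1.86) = 0.48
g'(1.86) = 0.09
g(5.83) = 0.04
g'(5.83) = -0.04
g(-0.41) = -0.05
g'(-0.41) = -0.06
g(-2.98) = -0.01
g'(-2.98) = -0.00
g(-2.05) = -0.01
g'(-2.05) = -0.01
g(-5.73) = -0.00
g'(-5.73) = -0.00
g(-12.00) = 0.00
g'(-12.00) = 0.00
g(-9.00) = 0.00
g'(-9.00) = 0.00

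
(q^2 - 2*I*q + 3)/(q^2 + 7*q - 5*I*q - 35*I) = (q^2 - 2*I*q + 3)/(q^2 + q*(7 - 5*I) - 35*I)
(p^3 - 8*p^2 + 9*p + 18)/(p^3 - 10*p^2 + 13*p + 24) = (p - 6)/(p - 8)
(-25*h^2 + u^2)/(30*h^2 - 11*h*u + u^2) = (5*h + u)/(-6*h + u)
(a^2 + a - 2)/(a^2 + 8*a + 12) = (a - 1)/(a + 6)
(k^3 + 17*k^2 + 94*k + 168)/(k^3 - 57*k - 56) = (k^2 + 10*k + 24)/(k^2 - 7*k - 8)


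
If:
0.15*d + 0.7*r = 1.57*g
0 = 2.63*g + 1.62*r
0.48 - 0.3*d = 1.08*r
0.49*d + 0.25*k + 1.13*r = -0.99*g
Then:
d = 2.37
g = 0.13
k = -4.20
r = -0.21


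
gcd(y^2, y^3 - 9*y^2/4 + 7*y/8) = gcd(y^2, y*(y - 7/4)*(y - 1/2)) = y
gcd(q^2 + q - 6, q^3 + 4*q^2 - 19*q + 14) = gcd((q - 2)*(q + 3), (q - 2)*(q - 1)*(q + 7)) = q - 2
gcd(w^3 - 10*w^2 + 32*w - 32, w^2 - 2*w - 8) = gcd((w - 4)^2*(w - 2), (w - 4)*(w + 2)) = w - 4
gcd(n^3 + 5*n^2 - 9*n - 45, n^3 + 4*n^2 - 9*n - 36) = n^2 - 9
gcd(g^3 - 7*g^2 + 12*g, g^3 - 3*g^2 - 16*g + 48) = g^2 - 7*g + 12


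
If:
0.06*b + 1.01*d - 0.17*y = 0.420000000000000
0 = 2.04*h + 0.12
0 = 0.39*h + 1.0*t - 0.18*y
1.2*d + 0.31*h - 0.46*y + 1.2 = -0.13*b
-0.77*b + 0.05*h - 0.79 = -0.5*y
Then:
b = 3.76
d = 1.43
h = -0.06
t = 1.35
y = 7.37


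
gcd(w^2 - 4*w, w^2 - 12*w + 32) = w - 4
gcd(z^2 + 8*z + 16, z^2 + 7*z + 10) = 1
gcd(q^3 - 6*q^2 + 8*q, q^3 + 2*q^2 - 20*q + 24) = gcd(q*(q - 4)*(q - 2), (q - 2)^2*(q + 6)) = q - 2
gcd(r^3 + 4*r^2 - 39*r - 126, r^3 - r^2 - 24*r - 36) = r^2 - 3*r - 18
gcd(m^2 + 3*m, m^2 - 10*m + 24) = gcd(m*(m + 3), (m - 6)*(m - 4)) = 1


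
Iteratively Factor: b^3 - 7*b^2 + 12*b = (b - 4)*(b^2 - 3*b) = (b - 4)*(b - 3)*(b)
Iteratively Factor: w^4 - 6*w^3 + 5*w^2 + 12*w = (w - 3)*(w^3 - 3*w^2 - 4*w) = (w - 4)*(w - 3)*(w^2 + w) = w*(w - 4)*(w - 3)*(w + 1)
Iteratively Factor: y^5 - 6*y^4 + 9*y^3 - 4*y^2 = (y - 1)*(y^4 - 5*y^3 + 4*y^2) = y*(y - 1)*(y^3 - 5*y^2 + 4*y) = y*(y - 1)^2*(y^2 - 4*y) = y*(y - 4)*(y - 1)^2*(y)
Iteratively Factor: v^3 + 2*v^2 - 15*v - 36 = (v + 3)*(v^2 - v - 12) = (v + 3)^2*(v - 4)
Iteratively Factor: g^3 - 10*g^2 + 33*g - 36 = (g - 3)*(g^2 - 7*g + 12) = (g - 3)^2*(g - 4)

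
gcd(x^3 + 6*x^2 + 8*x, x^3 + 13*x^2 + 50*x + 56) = x^2 + 6*x + 8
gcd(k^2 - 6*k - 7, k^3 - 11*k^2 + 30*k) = 1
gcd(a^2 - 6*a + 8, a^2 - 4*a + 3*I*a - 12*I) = a - 4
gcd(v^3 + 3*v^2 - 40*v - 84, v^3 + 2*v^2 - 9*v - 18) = v + 2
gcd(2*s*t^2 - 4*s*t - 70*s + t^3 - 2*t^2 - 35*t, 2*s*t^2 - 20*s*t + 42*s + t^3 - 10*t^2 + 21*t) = 2*s*t - 14*s + t^2 - 7*t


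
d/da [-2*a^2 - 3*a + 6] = -4*a - 3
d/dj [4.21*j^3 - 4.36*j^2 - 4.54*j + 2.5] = 12.63*j^2 - 8.72*j - 4.54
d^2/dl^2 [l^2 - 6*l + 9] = 2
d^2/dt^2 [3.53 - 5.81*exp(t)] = -5.81*exp(t)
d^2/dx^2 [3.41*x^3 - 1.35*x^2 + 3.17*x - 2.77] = 20.46*x - 2.7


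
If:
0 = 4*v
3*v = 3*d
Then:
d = 0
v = 0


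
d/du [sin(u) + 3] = cos(u)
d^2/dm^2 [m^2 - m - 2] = 2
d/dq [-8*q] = -8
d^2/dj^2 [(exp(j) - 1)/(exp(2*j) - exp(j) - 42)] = (exp(4*j) - 3*exp(3*j) + 255*exp(2*j) - 211*exp(j) + 1806)*exp(j)/(exp(6*j) - 3*exp(5*j) - 123*exp(4*j) + 251*exp(3*j) + 5166*exp(2*j) - 5292*exp(j) - 74088)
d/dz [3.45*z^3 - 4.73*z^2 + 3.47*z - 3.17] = 10.35*z^2 - 9.46*z + 3.47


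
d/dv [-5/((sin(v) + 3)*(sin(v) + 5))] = 10*(sin(v) + 4)*cos(v)/((sin(v) + 3)^2*(sin(v) + 5)^2)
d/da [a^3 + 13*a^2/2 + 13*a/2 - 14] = 3*a^2 + 13*a + 13/2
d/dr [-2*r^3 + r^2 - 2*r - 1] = -6*r^2 + 2*r - 2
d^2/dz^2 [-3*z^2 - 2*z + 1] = -6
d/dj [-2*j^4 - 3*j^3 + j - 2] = -8*j^3 - 9*j^2 + 1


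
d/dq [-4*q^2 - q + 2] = -8*q - 1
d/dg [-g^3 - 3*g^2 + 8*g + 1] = -3*g^2 - 6*g + 8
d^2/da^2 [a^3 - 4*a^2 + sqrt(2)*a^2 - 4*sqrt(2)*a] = 6*a - 8 + 2*sqrt(2)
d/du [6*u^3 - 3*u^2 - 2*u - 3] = 18*u^2 - 6*u - 2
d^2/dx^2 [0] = 0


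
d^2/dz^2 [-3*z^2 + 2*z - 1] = -6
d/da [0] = 0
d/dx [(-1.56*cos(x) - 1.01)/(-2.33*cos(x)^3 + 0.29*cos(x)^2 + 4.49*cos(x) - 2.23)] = (7.2696*cos(x)^3 + 6.6075*cos(x)^2 - 0.5858*cos(x) - 8.0137)*sin(x)/(5.4289*cos(x)^6 - 1.3514*cos(x)^5 - 20.8393*cos(x)^4 + 12.996*cos(x)^3 + 18.8667*cos(x)^2 - 20.0254*cos(x) + 4.9729)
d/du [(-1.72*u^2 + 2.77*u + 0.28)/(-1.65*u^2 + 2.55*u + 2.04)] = (0.184500000000002*u^2 - 6.0936*u + 4.9368)/(2.7225*u^4 - 8.415*u^3 - 0.2295*u^2 + 10.404*u + 4.1616)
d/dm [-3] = 0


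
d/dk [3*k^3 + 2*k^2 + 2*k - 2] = 9*k^2 + 4*k + 2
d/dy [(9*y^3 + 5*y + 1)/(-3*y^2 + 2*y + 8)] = (-27*y^4 + 36*y^3 + 231*y^2 + 6*y + 38)/(9*y^4 - 12*y^3 - 44*y^2 + 32*y + 64)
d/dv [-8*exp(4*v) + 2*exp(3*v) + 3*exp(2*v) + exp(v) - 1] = (-32*exp(3*v) + 6*exp(2*v) + 6*exp(v) + 1)*exp(v)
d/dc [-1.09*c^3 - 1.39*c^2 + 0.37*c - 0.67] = -3.27*c^2 - 2.78*c + 0.37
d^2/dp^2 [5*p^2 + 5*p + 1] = 10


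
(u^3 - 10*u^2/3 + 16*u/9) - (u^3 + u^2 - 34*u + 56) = -13*u^2/3 + 322*u/9 - 56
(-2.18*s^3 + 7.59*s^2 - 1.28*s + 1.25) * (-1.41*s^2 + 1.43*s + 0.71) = 3.0738*s^5 - 13.8193*s^4 + 11.1107*s^3 + 1.796*s^2 + 0.8787*s + 0.8875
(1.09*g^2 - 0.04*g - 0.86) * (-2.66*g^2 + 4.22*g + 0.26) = -2.8994*g^4 + 4.7062*g^3 + 2.4022*g^2 - 3.6396*g - 0.2236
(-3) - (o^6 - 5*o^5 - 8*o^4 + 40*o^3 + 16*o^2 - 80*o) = -o^6 + 5*o^5 + 8*o^4 - 40*o^3 - 16*o^2 + 80*o - 3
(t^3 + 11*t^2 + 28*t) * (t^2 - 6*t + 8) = t^5 + 5*t^4 - 30*t^3 - 80*t^2 + 224*t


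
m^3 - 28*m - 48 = (m - 6)*(m + 2)*(m + 4)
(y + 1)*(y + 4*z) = y^2 + 4*y*z + y + 4*z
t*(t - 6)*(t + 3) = t^3 - 3*t^2 - 18*t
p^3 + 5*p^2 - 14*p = p*(p - 2)*(p + 7)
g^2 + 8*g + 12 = (g + 2)*(g + 6)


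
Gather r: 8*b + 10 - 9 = 8*b + 1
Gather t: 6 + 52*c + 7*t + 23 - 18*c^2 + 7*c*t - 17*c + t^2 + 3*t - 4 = -18*c^2 + 35*c + t^2 + t*(7*c + 10) + 25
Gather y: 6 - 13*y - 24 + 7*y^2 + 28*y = 7*y^2 + 15*y - 18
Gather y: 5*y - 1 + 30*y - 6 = 35*y - 7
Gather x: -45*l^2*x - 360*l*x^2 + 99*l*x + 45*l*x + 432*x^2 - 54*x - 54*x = x^2*(432 - 360*l) + x*(-45*l^2 + 144*l - 108)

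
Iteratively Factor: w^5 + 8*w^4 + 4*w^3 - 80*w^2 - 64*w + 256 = (w - 2)*(w^4 + 10*w^3 + 24*w^2 - 32*w - 128) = (w - 2)*(w + 4)*(w^3 + 6*w^2 - 32) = (w - 2)^2*(w + 4)*(w^2 + 8*w + 16) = (w - 2)^2*(w + 4)^2*(w + 4)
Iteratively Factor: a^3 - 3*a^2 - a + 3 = (a + 1)*(a^2 - 4*a + 3) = (a - 3)*(a + 1)*(a - 1)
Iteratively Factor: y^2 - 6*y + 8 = (y - 4)*(y - 2)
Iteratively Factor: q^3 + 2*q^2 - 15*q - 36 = (q - 4)*(q^2 + 6*q + 9) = (q - 4)*(q + 3)*(q + 3)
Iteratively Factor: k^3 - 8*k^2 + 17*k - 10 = (k - 2)*(k^2 - 6*k + 5) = (k - 2)*(k - 1)*(k - 5)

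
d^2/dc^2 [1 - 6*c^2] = -12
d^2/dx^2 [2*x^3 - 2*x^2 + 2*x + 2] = 12*x - 4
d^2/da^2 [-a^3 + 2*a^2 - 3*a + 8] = 4 - 6*a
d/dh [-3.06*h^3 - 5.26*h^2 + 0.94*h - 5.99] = -9.18*h^2 - 10.52*h + 0.94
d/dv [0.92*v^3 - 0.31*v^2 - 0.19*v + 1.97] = 2.76*v^2 - 0.62*v - 0.19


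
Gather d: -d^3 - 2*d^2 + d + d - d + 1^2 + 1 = -d^3 - 2*d^2 + d + 2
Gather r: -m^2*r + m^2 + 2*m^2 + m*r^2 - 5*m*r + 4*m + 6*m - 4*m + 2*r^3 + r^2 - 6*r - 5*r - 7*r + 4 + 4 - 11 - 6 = 3*m^2 + 6*m + 2*r^3 + r^2*(m + 1) + r*(-m^2 - 5*m - 18) - 9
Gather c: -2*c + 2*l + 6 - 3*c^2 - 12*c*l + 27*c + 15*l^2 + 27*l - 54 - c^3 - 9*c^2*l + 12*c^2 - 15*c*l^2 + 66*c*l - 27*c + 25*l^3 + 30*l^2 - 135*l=-c^3 + c^2*(9 - 9*l) + c*(-15*l^2 + 54*l - 2) + 25*l^3 + 45*l^2 - 106*l - 48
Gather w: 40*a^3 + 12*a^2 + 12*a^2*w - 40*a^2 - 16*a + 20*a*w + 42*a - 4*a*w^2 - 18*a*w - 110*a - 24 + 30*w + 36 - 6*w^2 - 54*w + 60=40*a^3 - 28*a^2 - 84*a + w^2*(-4*a - 6) + w*(12*a^2 + 2*a - 24) + 72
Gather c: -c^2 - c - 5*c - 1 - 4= -c^2 - 6*c - 5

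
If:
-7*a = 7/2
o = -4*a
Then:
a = -1/2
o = 2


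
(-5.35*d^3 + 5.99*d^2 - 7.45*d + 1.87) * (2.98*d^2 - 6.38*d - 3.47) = -15.943*d^5 + 51.9832*d^4 - 41.8527*d^3 + 32.3183*d^2 + 13.9209*d - 6.4889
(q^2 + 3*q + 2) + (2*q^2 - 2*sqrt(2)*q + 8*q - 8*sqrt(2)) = 3*q^2 - 2*sqrt(2)*q + 11*q - 8*sqrt(2) + 2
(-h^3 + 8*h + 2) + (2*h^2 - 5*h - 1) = -h^3 + 2*h^2 + 3*h + 1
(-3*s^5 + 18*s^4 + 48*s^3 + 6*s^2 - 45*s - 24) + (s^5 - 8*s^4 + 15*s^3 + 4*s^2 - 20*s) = -2*s^5 + 10*s^4 + 63*s^3 + 10*s^2 - 65*s - 24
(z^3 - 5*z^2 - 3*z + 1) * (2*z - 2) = 2*z^4 - 12*z^3 + 4*z^2 + 8*z - 2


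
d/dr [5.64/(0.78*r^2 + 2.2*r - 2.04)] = (-8.7984*r - 12.408)/(0.78*r^2 + 2.2*r - 2.04)^2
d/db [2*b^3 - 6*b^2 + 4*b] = 6*b^2 - 12*b + 4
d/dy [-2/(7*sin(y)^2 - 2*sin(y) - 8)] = 4*(7*sin(y) - 1)*cos(y)/(-7*sin(y)^2 + 2*sin(y) + 8)^2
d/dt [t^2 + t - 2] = 2*t + 1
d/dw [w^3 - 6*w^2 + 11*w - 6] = 3*w^2 - 12*w + 11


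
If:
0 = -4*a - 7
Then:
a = -7/4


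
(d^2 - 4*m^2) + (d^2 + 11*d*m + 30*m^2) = 2*d^2 + 11*d*m + 26*m^2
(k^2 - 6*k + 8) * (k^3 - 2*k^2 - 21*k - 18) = k^5 - 8*k^4 - k^3 + 92*k^2 - 60*k - 144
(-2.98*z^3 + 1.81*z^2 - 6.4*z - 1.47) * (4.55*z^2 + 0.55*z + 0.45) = -13.559*z^5 + 6.5965*z^4 - 29.4655*z^3 - 9.394*z^2 - 3.6885*z - 0.6615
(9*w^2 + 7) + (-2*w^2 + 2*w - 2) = 7*w^2 + 2*w + 5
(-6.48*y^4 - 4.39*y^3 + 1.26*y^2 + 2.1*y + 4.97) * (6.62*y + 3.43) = -42.8976*y^5 - 51.2882*y^4 - 6.7165*y^3 + 18.2238*y^2 + 40.1044*y + 17.0471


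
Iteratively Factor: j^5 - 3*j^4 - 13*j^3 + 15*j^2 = (j)*(j^4 - 3*j^3 - 13*j^2 + 15*j) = j*(j + 3)*(j^3 - 6*j^2 + 5*j) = j*(j - 5)*(j + 3)*(j^2 - j) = j*(j - 5)*(j - 1)*(j + 3)*(j)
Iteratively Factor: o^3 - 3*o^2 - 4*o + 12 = (o + 2)*(o^2 - 5*o + 6) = (o - 2)*(o + 2)*(o - 3)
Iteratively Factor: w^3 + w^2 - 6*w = (w - 2)*(w^2 + 3*w) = w*(w - 2)*(w + 3)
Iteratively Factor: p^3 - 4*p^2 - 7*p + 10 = (p - 5)*(p^2 + p - 2) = (p - 5)*(p - 1)*(p + 2)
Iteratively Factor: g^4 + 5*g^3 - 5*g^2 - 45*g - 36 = (g + 4)*(g^3 + g^2 - 9*g - 9) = (g + 1)*(g + 4)*(g^2 - 9) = (g - 3)*(g + 1)*(g + 4)*(g + 3)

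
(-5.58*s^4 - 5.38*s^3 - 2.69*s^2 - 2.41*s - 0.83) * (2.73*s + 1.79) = -15.2334*s^5 - 24.6756*s^4 - 16.9739*s^3 - 11.3944*s^2 - 6.5798*s - 1.4857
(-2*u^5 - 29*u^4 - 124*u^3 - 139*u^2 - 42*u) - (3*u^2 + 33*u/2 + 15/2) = -2*u^5 - 29*u^4 - 124*u^3 - 142*u^2 - 117*u/2 - 15/2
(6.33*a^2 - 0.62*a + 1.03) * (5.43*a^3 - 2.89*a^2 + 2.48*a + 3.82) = 34.3719*a^5 - 21.6603*a^4 + 23.0831*a^3 + 19.6663*a^2 + 0.186*a + 3.9346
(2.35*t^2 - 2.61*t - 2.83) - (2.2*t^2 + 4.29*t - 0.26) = 0.15*t^2 - 6.9*t - 2.57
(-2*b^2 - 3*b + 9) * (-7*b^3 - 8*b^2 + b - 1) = 14*b^5 + 37*b^4 - 41*b^3 - 73*b^2 + 12*b - 9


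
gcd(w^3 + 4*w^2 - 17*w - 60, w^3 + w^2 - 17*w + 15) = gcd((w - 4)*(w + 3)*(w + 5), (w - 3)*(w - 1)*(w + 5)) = w + 5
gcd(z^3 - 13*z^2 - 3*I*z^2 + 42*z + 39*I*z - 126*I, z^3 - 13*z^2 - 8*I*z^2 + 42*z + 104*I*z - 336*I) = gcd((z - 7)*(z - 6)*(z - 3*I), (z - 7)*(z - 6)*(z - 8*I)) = z^2 - 13*z + 42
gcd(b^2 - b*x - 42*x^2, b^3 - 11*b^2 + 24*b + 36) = 1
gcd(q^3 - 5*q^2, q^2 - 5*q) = q^2 - 5*q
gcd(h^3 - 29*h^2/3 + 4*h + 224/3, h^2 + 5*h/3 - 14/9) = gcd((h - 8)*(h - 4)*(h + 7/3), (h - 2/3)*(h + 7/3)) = h + 7/3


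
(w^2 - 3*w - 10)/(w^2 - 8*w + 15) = (w + 2)/(w - 3)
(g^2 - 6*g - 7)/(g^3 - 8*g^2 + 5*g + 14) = 1/(g - 2)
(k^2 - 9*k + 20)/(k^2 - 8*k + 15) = (k - 4)/(k - 3)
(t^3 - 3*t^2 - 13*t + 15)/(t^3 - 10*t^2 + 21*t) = (t^3 - 3*t^2 - 13*t + 15)/(t*(t^2 - 10*t + 21))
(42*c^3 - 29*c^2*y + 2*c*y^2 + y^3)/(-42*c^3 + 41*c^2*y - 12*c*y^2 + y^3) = (7*c + y)/(-7*c + y)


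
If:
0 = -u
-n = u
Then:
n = 0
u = 0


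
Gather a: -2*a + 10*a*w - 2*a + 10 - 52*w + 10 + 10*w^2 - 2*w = a*(10*w - 4) + 10*w^2 - 54*w + 20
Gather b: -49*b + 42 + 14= 56 - 49*b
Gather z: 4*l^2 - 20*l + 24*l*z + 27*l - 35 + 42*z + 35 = 4*l^2 + 7*l + z*(24*l + 42)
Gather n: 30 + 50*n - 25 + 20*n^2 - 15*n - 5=20*n^2 + 35*n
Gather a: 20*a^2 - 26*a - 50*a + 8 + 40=20*a^2 - 76*a + 48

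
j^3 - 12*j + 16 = (j - 2)^2*(j + 4)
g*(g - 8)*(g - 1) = g^3 - 9*g^2 + 8*g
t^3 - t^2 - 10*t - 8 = (t - 4)*(t + 1)*(t + 2)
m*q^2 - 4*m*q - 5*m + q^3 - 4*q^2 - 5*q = (m + q)*(q - 5)*(q + 1)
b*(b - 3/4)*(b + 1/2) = b^3 - b^2/4 - 3*b/8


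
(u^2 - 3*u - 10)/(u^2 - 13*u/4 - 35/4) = 4*(u + 2)/(4*u + 7)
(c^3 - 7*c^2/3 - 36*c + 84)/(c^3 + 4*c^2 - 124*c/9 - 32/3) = 3*(3*c^2 - 25*c + 42)/(9*c^2 - 18*c - 16)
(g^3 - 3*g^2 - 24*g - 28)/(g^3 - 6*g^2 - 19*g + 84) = (g^2 + 4*g + 4)/(g^2 + g - 12)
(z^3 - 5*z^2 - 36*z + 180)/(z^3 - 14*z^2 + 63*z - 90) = (z + 6)/(z - 3)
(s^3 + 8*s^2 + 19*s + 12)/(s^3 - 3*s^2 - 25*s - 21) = (s + 4)/(s - 7)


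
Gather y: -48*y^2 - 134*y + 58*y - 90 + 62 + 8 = -48*y^2 - 76*y - 20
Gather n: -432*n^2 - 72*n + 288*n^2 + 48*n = -144*n^2 - 24*n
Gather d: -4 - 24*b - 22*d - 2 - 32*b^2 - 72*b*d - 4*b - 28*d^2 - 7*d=-32*b^2 - 28*b - 28*d^2 + d*(-72*b - 29) - 6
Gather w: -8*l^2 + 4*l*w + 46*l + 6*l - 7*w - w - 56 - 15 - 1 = -8*l^2 + 52*l + w*(4*l - 8) - 72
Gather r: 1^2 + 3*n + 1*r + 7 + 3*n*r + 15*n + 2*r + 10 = 18*n + r*(3*n + 3) + 18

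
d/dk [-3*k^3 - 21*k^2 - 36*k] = -9*k^2 - 42*k - 36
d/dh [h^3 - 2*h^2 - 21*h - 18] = 3*h^2 - 4*h - 21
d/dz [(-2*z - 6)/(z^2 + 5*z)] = 2*(z^2 + 6*z + 15)/(z^2*(z^2 + 10*z + 25))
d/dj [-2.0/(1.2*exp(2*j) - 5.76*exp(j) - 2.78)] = (4.8*exp(j) - 11.52)*exp(j)/(-1.2*exp(2*j) + 5.76*exp(j) + 2.78)^2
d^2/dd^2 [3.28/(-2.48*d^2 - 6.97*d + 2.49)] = (40.346624*d^2 + 113.393536*d - 3.28*(4.96*d + 6.97)*(9.92*d + 13.94) - 40.509312)/(2.48*d^2 + 6.97*d - 2.49)^3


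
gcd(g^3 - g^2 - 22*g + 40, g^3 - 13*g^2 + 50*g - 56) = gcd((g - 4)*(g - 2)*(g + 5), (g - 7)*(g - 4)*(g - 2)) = g^2 - 6*g + 8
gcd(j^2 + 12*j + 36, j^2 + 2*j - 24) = j + 6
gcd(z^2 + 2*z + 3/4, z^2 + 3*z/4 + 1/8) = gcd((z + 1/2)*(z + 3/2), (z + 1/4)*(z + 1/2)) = z + 1/2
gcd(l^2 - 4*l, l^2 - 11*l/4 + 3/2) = 1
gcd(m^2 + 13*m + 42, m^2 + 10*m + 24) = m + 6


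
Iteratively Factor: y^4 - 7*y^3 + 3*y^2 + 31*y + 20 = (y + 1)*(y^3 - 8*y^2 + 11*y + 20) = (y - 4)*(y + 1)*(y^2 - 4*y - 5) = (y - 4)*(y + 1)^2*(y - 5)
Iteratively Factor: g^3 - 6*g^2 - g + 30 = (g + 2)*(g^2 - 8*g + 15) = (g - 5)*(g + 2)*(g - 3)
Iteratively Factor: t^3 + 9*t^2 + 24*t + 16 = (t + 4)*(t^2 + 5*t + 4) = (t + 1)*(t + 4)*(t + 4)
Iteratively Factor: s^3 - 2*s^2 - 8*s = (s + 2)*(s^2 - 4*s) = s*(s + 2)*(s - 4)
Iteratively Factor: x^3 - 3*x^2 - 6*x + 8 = (x + 2)*(x^2 - 5*x + 4) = (x - 4)*(x + 2)*(x - 1)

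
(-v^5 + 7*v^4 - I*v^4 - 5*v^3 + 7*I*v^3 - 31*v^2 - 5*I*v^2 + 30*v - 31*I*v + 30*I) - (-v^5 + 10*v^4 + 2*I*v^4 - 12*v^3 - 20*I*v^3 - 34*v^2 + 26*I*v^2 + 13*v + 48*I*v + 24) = -3*v^4 - 3*I*v^4 + 7*v^3 + 27*I*v^3 + 3*v^2 - 31*I*v^2 + 17*v - 79*I*v - 24 + 30*I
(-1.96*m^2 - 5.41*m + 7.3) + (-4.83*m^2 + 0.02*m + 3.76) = -6.79*m^2 - 5.39*m + 11.06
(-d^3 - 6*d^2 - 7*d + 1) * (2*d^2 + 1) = -2*d^5 - 12*d^4 - 15*d^3 - 4*d^2 - 7*d + 1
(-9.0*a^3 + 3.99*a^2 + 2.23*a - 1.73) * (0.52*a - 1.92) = -4.68*a^4 + 19.3548*a^3 - 6.5012*a^2 - 5.1812*a + 3.3216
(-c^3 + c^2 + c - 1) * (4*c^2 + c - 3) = -4*c^5 + 3*c^4 + 8*c^3 - 6*c^2 - 4*c + 3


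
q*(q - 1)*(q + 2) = q^3 + q^2 - 2*q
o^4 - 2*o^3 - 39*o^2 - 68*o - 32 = (o - 8)*(o + 1)^2*(o + 4)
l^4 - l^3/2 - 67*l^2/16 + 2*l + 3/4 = (l - 2)*(l - 3/4)*(l + 1/4)*(l + 2)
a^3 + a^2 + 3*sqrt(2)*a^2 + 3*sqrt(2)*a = a*(a + 1)*(a + 3*sqrt(2))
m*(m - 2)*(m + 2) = m^3 - 4*m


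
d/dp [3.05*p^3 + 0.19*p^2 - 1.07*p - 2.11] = 9.15*p^2 + 0.38*p - 1.07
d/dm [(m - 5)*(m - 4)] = 2*m - 9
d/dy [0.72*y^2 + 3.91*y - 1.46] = 1.44*y + 3.91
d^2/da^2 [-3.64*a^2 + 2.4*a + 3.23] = -7.28000000000000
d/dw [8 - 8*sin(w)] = -8*cos(w)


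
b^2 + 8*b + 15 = (b + 3)*(b + 5)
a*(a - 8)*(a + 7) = a^3 - a^2 - 56*a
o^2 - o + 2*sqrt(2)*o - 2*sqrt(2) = (o - 1)*(o + 2*sqrt(2))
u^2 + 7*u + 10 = (u + 2)*(u + 5)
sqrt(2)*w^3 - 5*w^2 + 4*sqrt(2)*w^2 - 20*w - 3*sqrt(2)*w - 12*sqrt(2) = (w + 4)*(w - 3*sqrt(2))*(sqrt(2)*w + 1)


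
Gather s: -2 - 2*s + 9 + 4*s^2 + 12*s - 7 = 4*s^2 + 10*s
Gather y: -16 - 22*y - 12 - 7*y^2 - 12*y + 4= -7*y^2 - 34*y - 24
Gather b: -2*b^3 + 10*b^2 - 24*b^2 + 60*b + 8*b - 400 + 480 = -2*b^3 - 14*b^2 + 68*b + 80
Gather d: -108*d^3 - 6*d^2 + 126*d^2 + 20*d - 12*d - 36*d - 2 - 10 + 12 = -108*d^3 + 120*d^2 - 28*d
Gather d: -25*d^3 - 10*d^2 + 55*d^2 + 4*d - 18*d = -25*d^3 + 45*d^2 - 14*d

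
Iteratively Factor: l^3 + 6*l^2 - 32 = (l + 4)*(l^2 + 2*l - 8) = (l + 4)^2*(l - 2)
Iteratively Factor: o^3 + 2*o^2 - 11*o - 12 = (o - 3)*(o^2 + 5*o + 4) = (o - 3)*(o + 1)*(o + 4)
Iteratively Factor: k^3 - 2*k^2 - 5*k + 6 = (k + 2)*(k^2 - 4*k + 3) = (k - 1)*(k + 2)*(k - 3)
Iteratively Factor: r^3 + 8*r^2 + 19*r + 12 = (r + 4)*(r^2 + 4*r + 3) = (r + 3)*(r + 4)*(r + 1)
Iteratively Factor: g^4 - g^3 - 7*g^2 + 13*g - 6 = (g - 1)*(g^3 - 7*g + 6) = (g - 1)^2*(g^2 + g - 6) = (g - 2)*(g - 1)^2*(g + 3)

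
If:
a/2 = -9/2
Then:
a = -9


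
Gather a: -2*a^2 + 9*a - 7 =-2*a^2 + 9*a - 7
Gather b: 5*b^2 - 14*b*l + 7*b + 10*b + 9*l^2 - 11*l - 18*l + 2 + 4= 5*b^2 + b*(17 - 14*l) + 9*l^2 - 29*l + 6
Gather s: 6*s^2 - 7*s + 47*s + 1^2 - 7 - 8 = 6*s^2 + 40*s - 14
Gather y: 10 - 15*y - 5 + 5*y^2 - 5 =5*y^2 - 15*y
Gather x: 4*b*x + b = 4*b*x + b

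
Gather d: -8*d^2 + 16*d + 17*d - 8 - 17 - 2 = -8*d^2 + 33*d - 27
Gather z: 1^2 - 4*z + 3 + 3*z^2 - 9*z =3*z^2 - 13*z + 4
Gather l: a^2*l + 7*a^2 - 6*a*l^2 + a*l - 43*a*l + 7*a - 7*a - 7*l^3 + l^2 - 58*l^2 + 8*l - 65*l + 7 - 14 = 7*a^2 - 7*l^3 + l^2*(-6*a - 57) + l*(a^2 - 42*a - 57) - 7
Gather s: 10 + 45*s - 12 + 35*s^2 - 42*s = 35*s^2 + 3*s - 2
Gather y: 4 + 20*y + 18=20*y + 22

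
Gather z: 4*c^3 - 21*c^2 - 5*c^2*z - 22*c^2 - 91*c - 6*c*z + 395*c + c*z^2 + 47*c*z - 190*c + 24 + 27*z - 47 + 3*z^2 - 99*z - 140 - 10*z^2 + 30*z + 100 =4*c^3 - 43*c^2 + 114*c + z^2*(c - 7) + z*(-5*c^2 + 41*c - 42) - 63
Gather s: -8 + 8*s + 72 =8*s + 64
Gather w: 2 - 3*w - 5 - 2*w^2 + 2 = -2*w^2 - 3*w - 1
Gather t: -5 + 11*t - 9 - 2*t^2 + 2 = -2*t^2 + 11*t - 12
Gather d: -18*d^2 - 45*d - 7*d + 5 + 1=-18*d^2 - 52*d + 6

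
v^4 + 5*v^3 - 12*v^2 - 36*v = v*(v - 3)*(v + 2)*(v + 6)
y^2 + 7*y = y*(y + 7)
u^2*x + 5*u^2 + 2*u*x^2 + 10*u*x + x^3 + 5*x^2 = (u + x)^2*(x + 5)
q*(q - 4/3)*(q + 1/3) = q^3 - q^2 - 4*q/9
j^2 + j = j*(j + 1)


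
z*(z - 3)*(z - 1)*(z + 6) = z^4 + 2*z^3 - 21*z^2 + 18*z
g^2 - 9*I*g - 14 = (g - 7*I)*(g - 2*I)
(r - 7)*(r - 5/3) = r^2 - 26*r/3 + 35/3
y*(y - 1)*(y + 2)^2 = y^4 + 3*y^3 - 4*y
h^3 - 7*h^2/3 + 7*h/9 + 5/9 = (h - 5/3)*(h - 1)*(h + 1/3)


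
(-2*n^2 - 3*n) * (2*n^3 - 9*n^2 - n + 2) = -4*n^5 + 12*n^4 + 29*n^3 - n^2 - 6*n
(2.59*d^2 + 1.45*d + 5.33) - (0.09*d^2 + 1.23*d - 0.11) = 2.5*d^2 + 0.22*d + 5.44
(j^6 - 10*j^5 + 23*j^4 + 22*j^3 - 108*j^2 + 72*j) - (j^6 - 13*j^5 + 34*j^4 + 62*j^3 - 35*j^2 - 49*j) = 3*j^5 - 11*j^4 - 40*j^3 - 73*j^2 + 121*j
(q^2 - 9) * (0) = 0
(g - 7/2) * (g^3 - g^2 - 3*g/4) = g^4 - 9*g^3/2 + 11*g^2/4 + 21*g/8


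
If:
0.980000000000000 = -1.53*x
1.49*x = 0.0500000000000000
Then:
No Solution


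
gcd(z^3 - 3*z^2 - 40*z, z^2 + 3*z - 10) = z + 5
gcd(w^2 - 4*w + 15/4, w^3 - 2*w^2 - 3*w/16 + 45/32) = w - 3/2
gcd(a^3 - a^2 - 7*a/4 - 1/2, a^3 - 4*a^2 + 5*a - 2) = a - 2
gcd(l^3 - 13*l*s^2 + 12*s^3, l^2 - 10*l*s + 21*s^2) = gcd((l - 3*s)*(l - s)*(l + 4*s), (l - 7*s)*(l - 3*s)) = -l + 3*s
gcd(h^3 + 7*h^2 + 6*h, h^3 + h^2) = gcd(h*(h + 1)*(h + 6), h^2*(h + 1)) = h^2 + h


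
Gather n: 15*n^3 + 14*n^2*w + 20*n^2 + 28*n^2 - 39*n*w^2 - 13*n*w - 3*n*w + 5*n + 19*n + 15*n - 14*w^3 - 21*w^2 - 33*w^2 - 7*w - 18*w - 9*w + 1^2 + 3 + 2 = 15*n^3 + n^2*(14*w + 48) + n*(-39*w^2 - 16*w + 39) - 14*w^3 - 54*w^2 - 34*w + 6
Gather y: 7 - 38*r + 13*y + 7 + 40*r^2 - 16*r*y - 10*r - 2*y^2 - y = 40*r^2 - 48*r - 2*y^2 + y*(12 - 16*r) + 14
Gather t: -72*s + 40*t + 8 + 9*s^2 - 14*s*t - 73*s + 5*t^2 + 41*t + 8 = 9*s^2 - 145*s + 5*t^2 + t*(81 - 14*s) + 16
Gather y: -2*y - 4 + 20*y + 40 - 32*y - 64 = -14*y - 28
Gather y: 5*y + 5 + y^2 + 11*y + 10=y^2 + 16*y + 15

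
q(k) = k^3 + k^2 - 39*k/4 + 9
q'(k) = 3*k^2 + 2*k - 39/4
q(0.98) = 1.35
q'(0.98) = -4.91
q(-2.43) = 24.25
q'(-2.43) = 3.10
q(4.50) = 76.50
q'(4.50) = 60.00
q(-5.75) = -91.98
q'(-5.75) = 77.94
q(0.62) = 3.58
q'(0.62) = -7.36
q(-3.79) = 5.88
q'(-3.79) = 25.76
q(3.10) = 18.18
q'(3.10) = 25.28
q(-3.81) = 5.36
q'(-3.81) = 26.18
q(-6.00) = -112.50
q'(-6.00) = 86.25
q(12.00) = 1764.00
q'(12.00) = 446.25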